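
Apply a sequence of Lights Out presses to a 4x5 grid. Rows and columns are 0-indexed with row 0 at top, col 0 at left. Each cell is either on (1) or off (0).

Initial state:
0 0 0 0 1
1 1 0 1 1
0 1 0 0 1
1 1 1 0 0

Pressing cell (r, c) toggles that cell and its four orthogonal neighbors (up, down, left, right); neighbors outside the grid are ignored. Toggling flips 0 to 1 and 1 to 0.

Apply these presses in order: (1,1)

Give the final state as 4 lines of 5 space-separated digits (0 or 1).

After press 1 at (1,1):
0 1 0 0 1
0 0 1 1 1
0 0 0 0 1
1 1 1 0 0

Answer: 0 1 0 0 1
0 0 1 1 1
0 0 0 0 1
1 1 1 0 0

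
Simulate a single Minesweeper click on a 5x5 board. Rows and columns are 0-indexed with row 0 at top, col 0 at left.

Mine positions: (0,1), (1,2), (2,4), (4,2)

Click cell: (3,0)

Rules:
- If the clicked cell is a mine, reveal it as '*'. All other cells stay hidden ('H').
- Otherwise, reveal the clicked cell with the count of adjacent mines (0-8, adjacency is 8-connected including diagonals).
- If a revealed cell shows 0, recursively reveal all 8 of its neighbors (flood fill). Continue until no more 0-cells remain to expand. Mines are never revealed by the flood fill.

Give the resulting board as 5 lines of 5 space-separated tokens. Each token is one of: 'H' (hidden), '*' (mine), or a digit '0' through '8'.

H H H H H
1 2 H H H
0 1 H H H
0 1 H H H
0 1 H H H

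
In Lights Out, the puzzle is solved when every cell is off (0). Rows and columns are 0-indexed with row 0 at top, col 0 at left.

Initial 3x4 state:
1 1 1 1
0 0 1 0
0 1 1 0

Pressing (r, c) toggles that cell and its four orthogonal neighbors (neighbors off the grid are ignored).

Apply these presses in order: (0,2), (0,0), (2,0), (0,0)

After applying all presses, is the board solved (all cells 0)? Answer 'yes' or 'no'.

Answer: no

Derivation:
After press 1 at (0,2):
1 0 0 0
0 0 0 0
0 1 1 0

After press 2 at (0,0):
0 1 0 0
1 0 0 0
0 1 1 0

After press 3 at (2,0):
0 1 0 0
0 0 0 0
1 0 1 0

After press 4 at (0,0):
1 0 0 0
1 0 0 0
1 0 1 0

Lights still on: 4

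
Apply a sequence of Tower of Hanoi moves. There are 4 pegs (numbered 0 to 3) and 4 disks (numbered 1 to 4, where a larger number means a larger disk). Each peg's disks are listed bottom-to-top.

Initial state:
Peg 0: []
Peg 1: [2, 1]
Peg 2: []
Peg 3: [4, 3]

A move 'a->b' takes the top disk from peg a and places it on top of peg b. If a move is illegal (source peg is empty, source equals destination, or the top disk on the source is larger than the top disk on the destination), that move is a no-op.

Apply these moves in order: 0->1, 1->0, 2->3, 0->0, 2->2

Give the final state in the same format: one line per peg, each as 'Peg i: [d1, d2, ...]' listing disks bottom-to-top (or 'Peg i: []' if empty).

After move 1 (0->1):
Peg 0: []
Peg 1: [2, 1]
Peg 2: []
Peg 3: [4, 3]

After move 2 (1->0):
Peg 0: [1]
Peg 1: [2]
Peg 2: []
Peg 3: [4, 3]

After move 3 (2->3):
Peg 0: [1]
Peg 1: [2]
Peg 2: []
Peg 3: [4, 3]

After move 4 (0->0):
Peg 0: [1]
Peg 1: [2]
Peg 2: []
Peg 3: [4, 3]

After move 5 (2->2):
Peg 0: [1]
Peg 1: [2]
Peg 2: []
Peg 3: [4, 3]

Answer: Peg 0: [1]
Peg 1: [2]
Peg 2: []
Peg 3: [4, 3]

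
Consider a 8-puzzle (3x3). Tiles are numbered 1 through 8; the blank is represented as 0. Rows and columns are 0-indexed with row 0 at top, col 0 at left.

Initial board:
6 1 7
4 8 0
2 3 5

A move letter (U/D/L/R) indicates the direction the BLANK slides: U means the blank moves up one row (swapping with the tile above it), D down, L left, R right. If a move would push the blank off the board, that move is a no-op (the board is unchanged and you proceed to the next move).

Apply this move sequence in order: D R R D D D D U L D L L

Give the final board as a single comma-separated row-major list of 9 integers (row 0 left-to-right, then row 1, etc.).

Answer: 6, 1, 7, 4, 3, 8, 0, 2, 5

Derivation:
After move 1 (D):
6 1 7
4 8 5
2 3 0

After move 2 (R):
6 1 7
4 8 5
2 3 0

After move 3 (R):
6 1 7
4 8 5
2 3 0

After move 4 (D):
6 1 7
4 8 5
2 3 0

After move 5 (D):
6 1 7
4 8 5
2 3 0

After move 6 (D):
6 1 7
4 8 5
2 3 0

After move 7 (D):
6 1 7
4 8 5
2 3 0

After move 8 (U):
6 1 7
4 8 0
2 3 5

After move 9 (L):
6 1 7
4 0 8
2 3 5

After move 10 (D):
6 1 7
4 3 8
2 0 5

After move 11 (L):
6 1 7
4 3 8
0 2 5

After move 12 (L):
6 1 7
4 3 8
0 2 5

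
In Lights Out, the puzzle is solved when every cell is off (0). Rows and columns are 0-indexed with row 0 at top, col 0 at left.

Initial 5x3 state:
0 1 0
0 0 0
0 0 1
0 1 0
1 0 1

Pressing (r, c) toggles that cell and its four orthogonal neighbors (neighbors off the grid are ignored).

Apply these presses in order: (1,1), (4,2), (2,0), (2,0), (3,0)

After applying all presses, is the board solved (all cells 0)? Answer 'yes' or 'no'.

After press 1 at (1,1):
0 0 0
1 1 1
0 1 1
0 1 0
1 0 1

After press 2 at (4,2):
0 0 0
1 1 1
0 1 1
0 1 1
1 1 0

After press 3 at (2,0):
0 0 0
0 1 1
1 0 1
1 1 1
1 1 0

After press 4 at (2,0):
0 0 0
1 1 1
0 1 1
0 1 1
1 1 0

After press 5 at (3,0):
0 0 0
1 1 1
1 1 1
1 0 1
0 1 0

Lights still on: 9

Answer: no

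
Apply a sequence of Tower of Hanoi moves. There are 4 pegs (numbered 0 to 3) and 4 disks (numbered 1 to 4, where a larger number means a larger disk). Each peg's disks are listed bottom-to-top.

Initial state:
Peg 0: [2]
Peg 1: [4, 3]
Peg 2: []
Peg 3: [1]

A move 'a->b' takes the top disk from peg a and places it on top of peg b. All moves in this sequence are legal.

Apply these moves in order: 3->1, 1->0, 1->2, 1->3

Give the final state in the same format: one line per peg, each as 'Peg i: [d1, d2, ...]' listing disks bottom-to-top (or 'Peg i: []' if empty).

After move 1 (3->1):
Peg 0: [2]
Peg 1: [4, 3, 1]
Peg 2: []
Peg 3: []

After move 2 (1->0):
Peg 0: [2, 1]
Peg 1: [4, 3]
Peg 2: []
Peg 3: []

After move 3 (1->2):
Peg 0: [2, 1]
Peg 1: [4]
Peg 2: [3]
Peg 3: []

After move 4 (1->3):
Peg 0: [2, 1]
Peg 1: []
Peg 2: [3]
Peg 3: [4]

Answer: Peg 0: [2, 1]
Peg 1: []
Peg 2: [3]
Peg 3: [4]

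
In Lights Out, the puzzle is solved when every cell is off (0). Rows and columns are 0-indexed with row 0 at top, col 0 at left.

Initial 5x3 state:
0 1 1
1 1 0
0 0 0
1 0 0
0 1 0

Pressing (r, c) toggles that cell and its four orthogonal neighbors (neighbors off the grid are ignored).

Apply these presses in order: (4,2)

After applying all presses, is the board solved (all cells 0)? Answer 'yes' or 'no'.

After press 1 at (4,2):
0 1 1
1 1 0
0 0 0
1 0 1
0 0 1

Lights still on: 7

Answer: no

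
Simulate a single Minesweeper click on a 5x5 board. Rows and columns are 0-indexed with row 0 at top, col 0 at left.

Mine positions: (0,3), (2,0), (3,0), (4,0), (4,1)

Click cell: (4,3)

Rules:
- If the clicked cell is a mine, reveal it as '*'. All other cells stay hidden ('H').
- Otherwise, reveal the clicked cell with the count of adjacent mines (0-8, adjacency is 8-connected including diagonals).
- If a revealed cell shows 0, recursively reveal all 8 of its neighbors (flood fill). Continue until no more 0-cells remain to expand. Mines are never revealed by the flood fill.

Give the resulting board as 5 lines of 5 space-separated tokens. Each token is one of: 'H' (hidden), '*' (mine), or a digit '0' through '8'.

H H H H H
H 1 1 1 1
H 2 0 0 0
H 4 1 0 0
H H 1 0 0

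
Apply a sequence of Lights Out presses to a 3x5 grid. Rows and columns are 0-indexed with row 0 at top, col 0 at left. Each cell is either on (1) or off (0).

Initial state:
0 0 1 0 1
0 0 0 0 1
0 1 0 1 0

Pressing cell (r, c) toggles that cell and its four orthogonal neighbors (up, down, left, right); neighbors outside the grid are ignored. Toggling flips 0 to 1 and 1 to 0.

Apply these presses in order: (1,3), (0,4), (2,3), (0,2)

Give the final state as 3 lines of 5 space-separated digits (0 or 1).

After press 1 at (1,3):
0 0 1 1 1
0 0 1 1 0
0 1 0 0 0

After press 2 at (0,4):
0 0 1 0 0
0 0 1 1 1
0 1 0 0 0

After press 3 at (2,3):
0 0 1 0 0
0 0 1 0 1
0 1 1 1 1

After press 4 at (0,2):
0 1 0 1 0
0 0 0 0 1
0 1 1 1 1

Answer: 0 1 0 1 0
0 0 0 0 1
0 1 1 1 1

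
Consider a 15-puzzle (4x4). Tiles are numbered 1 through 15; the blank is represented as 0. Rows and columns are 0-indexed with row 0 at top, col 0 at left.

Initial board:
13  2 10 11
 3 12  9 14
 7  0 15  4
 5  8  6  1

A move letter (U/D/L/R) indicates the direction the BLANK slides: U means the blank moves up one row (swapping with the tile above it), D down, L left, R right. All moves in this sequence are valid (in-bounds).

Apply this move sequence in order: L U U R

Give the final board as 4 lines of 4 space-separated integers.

Answer:  2  0 10 11
13 12  9 14
 3  7 15  4
 5  8  6  1

Derivation:
After move 1 (L):
13  2 10 11
 3 12  9 14
 0  7 15  4
 5  8  6  1

After move 2 (U):
13  2 10 11
 0 12  9 14
 3  7 15  4
 5  8  6  1

After move 3 (U):
 0  2 10 11
13 12  9 14
 3  7 15  4
 5  8  6  1

After move 4 (R):
 2  0 10 11
13 12  9 14
 3  7 15  4
 5  8  6  1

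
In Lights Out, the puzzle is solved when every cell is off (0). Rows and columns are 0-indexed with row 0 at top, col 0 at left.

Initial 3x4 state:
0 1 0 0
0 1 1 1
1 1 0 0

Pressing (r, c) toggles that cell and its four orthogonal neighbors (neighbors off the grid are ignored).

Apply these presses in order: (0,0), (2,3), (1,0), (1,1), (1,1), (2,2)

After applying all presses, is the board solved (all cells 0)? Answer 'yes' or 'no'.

After press 1 at (0,0):
1 0 0 0
1 1 1 1
1 1 0 0

After press 2 at (2,3):
1 0 0 0
1 1 1 0
1 1 1 1

After press 3 at (1,0):
0 0 0 0
0 0 1 0
0 1 1 1

After press 4 at (1,1):
0 1 0 0
1 1 0 0
0 0 1 1

After press 5 at (1,1):
0 0 0 0
0 0 1 0
0 1 1 1

After press 6 at (2,2):
0 0 0 0
0 0 0 0
0 0 0 0

Lights still on: 0

Answer: yes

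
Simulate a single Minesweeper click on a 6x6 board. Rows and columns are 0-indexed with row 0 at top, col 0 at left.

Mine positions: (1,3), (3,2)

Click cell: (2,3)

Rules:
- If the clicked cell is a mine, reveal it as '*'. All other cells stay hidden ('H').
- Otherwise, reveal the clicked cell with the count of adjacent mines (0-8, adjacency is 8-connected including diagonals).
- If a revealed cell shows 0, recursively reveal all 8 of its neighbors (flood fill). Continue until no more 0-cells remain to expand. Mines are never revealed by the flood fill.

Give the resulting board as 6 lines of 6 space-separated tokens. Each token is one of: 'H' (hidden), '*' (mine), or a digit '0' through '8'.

H H H H H H
H H H H H H
H H H 2 H H
H H H H H H
H H H H H H
H H H H H H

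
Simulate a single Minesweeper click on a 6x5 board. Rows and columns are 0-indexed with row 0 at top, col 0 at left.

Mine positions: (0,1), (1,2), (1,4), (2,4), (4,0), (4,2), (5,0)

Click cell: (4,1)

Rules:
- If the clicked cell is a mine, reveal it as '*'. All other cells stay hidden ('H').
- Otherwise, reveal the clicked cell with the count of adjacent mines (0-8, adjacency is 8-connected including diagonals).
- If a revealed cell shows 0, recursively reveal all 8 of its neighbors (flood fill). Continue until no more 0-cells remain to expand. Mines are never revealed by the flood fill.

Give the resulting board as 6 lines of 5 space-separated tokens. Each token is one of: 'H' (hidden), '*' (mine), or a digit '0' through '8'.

H H H H H
H H H H H
H H H H H
H H H H H
H 3 H H H
H H H H H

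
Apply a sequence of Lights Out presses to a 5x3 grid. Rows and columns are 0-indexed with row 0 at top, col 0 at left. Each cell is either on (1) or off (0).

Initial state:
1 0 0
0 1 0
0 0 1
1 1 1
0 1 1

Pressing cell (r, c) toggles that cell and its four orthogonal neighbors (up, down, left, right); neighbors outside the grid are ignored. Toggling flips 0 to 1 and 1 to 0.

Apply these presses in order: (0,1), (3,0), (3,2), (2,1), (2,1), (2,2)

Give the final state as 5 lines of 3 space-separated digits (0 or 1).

After press 1 at (0,1):
0 1 1
0 0 0
0 0 1
1 1 1
0 1 1

After press 2 at (3,0):
0 1 1
0 0 0
1 0 1
0 0 1
1 1 1

After press 3 at (3,2):
0 1 1
0 0 0
1 0 0
0 1 0
1 1 0

After press 4 at (2,1):
0 1 1
0 1 0
0 1 1
0 0 0
1 1 0

After press 5 at (2,1):
0 1 1
0 0 0
1 0 0
0 1 0
1 1 0

After press 6 at (2,2):
0 1 1
0 0 1
1 1 1
0 1 1
1 1 0

Answer: 0 1 1
0 0 1
1 1 1
0 1 1
1 1 0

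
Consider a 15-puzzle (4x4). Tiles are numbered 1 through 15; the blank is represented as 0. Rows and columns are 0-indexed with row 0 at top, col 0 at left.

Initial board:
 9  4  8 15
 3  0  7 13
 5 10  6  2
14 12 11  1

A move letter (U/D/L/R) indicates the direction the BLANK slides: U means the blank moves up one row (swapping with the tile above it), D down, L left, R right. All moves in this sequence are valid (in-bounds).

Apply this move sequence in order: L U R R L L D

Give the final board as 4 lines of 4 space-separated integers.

After move 1 (L):
 9  4  8 15
 0  3  7 13
 5 10  6  2
14 12 11  1

After move 2 (U):
 0  4  8 15
 9  3  7 13
 5 10  6  2
14 12 11  1

After move 3 (R):
 4  0  8 15
 9  3  7 13
 5 10  6  2
14 12 11  1

After move 4 (R):
 4  8  0 15
 9  3  7 13
 5 10  6  2
14 12 11  1

After move 5 (L):
 4  0  8 15
 9  3  7 13
 5 10  6  2
14 12 11  1

After move 6 (L):
 0  4  8 15
 9  3  7 13
 5 10  6  2
14 12 11  1

After move 7 (D):
 9  4  8 15
 0  3  7 13
 5 10  6  2
14 12 11  1

Answer:  9  4  8 15
 0  3  7 13
 5 10  6  2
14 12 11  1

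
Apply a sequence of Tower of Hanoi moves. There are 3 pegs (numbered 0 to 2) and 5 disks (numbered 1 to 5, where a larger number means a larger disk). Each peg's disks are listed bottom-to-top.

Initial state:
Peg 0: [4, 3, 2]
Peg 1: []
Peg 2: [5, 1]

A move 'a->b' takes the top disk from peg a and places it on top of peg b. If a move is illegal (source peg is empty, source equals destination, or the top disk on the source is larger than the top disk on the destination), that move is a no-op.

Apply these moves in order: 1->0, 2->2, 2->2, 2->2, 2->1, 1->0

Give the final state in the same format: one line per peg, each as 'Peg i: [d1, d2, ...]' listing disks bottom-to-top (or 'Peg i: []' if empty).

Answer: Peg 0: [4, 3, 2, 1]
Peg 1: []
Peg 2: [5]

Derivation:
After move 1 (1->0):
Peg 0: [4, 3, 2]
Peg 1: []
Peg 2: [5, 1]

After move 2 (2->2):
Peg 0: [4, 3, 2]
Peg 1: []
Peg 2: [5, 1]

After move 3 (2->2):
Peg 0: [4, 3, 2]
Peg 1: []
Peg 2: [5, 1]

After move 4 (2->2):
Peg 0: [4, 3, 2]
Peg 1: []
Peg 2: [5, 1]

After move 5 (2->1):
Peg 0: [4, 3, 2]
Peg 1: [1]
Peg 2: [5]

After move 6 (1->0):
Peg 0: [4, 3, 2, 1]
Peg 1: []
Peg 2: [5]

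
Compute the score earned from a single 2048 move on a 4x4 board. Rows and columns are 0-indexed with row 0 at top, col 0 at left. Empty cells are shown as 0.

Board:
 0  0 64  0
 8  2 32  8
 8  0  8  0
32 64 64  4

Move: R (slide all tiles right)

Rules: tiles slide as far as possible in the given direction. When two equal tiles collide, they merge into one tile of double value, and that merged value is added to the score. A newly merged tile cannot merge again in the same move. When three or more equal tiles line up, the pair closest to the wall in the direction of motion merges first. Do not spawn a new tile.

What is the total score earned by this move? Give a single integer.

Slide right:
row 0: [0, 0, 64, 0] -> [0, 0, 0, 64]  score +0 (running 0)
row 1: [8, 2, 32, 8] -> [8, 2, 32, 8]  score +0 (running 0)
row 2: [8, 0, 8, 0] -> [0, 0, 0, 16]  score +16 (running 16)
row 3: [32, 64, 64, 4] -> [0, 32, 128, 4]  score +128 (running 144)
Board after move:
  0   0   0  64
  8   2  32   8
  0   0   0  16
  0  32 128   4

Answer: 144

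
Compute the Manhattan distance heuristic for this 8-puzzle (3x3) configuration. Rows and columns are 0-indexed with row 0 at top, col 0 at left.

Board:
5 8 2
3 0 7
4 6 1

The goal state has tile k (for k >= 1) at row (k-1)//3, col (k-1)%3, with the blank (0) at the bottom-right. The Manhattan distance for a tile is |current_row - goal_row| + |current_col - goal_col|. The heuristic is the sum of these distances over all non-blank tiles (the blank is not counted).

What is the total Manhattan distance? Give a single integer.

Tile 5: at (0,0), goal (1,1), distance |0-1|+|0-1| = 2
Tile 8: at (0,1), goal (2,1), distance |0-2|+|1-1| = 2
Tile 2: at (0,2), goal (0,1), distance |0-0|+|2-1| = 1
Tile 3: at (1,0), goal (0,2), distance |1-0|+|0-2| = 3
Tile 7: at (1,2), goal (2,0), distance |1-2|+|2-0| = 3
Tile 4: at (2,0), goal (1,0), distance |2-1|+|0-0| = 1
Tile 6: at (2,1), goal (1,2), distance |2-1|+|1-2| = 2
Tile 1: at (2,2), goal (0,0), distance |2-0|+|2-0| = 4
Sum: 2 + 2 + 1 + 3 + 3 + 1 + 2 + 4 = 18

Answer: 18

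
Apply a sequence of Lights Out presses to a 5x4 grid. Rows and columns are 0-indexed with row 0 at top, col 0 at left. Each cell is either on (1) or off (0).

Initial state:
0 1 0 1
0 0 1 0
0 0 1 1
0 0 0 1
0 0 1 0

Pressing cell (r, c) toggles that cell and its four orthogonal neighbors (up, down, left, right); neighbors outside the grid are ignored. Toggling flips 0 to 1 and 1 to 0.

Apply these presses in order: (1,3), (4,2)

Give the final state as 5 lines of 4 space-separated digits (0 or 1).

Answer: 0 1 0 0
0 0 0 1
0 0 1 0
0 0 1 1
0 1 0 1

Derivation:
After press 1 at (1,3):
0 1 0 0
0 0 0 1
0 0 1 0
0 0 0 1
0 0 1 0

After press 2 at (4,2):
0 1 0 0
0 0 0 1
0 0 1 0
0 0 1 1
0 1 0 1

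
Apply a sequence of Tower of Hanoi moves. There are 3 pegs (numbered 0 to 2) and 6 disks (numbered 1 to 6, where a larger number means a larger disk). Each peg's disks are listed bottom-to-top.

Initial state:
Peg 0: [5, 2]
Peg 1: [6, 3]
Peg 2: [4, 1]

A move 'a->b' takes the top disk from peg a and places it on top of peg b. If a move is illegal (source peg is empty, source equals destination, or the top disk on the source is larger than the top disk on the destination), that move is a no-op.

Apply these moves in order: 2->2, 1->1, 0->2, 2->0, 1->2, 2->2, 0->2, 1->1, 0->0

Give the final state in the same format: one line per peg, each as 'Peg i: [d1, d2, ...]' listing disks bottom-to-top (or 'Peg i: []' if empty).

After move 1 (2->2):
Peg 0: [5, 2]
Peg 1: [6, 3]
Peg 2: [4, 1]

After move 2 (1->1):
Peg 0: [5, 2]
Peg 1: [6, 3]
Peg 2: [4, 1]

After move 3 (0->2):
Peg 0: [5, 2]
Peg 1: [6, 3]
Peg 2: [4, 1]

After move 4 (2->0):
Peg 0: [5, 2, 1]
Peg 1: [6, 3]
Peg 2: [4]

After move 5 (1->2):
Peg 0: [5, 2, 1]
Peg 1: [6]
Peg 2: [4, 3]

After move 6 (2->2):
Peg 0: [5, 2, 1]
Peg 1: [6]
Peg 2: [4, 3]

After move 7 (0->2):
Peg 0: [5, 2]
Peg 1: [6]
Peg 2: [4, 3, 1]

After move 8 (1->1):
Peg 0: [5, 2]
Peg 1: [6]
Peg 2: [4, 3, 1]

After move 9 (0->0):
Peg 0: [5, 2]
Peg 1: [6]
Peg 2: [4, 3, 1]

Answer: Peg 0: [5, 2]
Peg 1: [6]
Peg 2: [4, 3, 1]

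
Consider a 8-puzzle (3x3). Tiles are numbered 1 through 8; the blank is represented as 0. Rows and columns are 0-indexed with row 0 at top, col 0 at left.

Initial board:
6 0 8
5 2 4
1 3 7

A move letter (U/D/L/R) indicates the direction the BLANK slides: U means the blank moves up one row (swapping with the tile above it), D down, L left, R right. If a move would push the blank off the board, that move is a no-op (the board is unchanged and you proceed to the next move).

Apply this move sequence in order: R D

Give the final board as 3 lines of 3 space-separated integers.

After move 1 (R):
6 8 0
5 2 4
1 3 7

After move 2 (D):
6 8 4
5 2 0
1 3 7

Answer: 6 8 4
5 2 0
1 3 7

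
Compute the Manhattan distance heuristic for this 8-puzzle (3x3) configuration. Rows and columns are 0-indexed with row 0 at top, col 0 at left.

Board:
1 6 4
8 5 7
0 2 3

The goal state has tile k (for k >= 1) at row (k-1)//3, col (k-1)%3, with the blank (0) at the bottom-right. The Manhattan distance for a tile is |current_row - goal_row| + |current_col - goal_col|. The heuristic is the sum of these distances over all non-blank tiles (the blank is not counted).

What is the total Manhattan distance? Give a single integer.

Answer: 14

Derivation:
Tile 1: at (0,0), goal (0,0), distance |0-0|+|0-0| = 0
Tile 6: at (0,1), goal (1,2), distance |0-1|+|1-2| = 2
Tile 4: at (0,2), goal (1,0), distance |0-1|+|2-0| = 3
Tile 8: at (1,0), goal (2,1), distance |1-2|+|0-1| = 2
Tile 5: at (1,1), goal (1,1), distance |1-1|+|1-1| = 0
Tile 7: at (1,2), goal (2,0), distance |1-2|+|2-0| = 3
Tile 2: at (2,1), goal (0,1), distance |2-0|+|1-1| = 2
Tile 3: at (2,2), goal (0,2), distance |2-0|+|2-2| = 2
Sum: 0 + 2 + 3 + 2 + 0 + 3 + 2 + 2 = 14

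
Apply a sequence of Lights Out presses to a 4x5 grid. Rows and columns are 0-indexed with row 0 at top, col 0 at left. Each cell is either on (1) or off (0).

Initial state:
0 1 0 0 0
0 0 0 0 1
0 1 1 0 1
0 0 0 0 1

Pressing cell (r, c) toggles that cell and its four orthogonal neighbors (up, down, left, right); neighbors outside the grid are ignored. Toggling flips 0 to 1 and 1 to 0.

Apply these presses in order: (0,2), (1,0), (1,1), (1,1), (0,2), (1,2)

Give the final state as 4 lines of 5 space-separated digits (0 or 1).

After press 1 at (0,2):
0 0 1 1 0
0 0 1 0 1
0 1 1 0 1
0 0 0 0 1

After press 2 at (1,0):
1 0 1 1 0
1 1 1 0 1
1 1 1 0 1
0 0 0 0 1

After press 3 at (1,1):
1 1 1 1 0
0 0 0 0 1
1 0 1 0 1
0 0 0 0 1

After press 4 at (1,1):
1 0 1 1 0
1 1 1 0 1
1 1 1 0 1
0 0 0 0 1

After press 5 at (0,2):
1 1 0 0 0
1 1 0 0 1
1 1 1 0 1
0 0 0 0 1

After press 6 at (1,2):
1 1 1 0 0
1 0 1 1 1
1 1 0 0 1
0 0 0 0 1

Answer: 1 1 1 0 0
1 0 1 1 1
1 1 0 0 1
0 0 0 0 1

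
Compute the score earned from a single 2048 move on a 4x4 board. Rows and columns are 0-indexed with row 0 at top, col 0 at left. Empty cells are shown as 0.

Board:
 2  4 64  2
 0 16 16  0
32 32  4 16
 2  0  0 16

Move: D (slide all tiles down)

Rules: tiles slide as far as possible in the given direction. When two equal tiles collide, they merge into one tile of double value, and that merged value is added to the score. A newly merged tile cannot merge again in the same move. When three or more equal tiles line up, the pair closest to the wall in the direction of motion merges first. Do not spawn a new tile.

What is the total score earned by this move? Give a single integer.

Answer: 32

Derivation:
Slide down:
col 0: [2, 0, 32, 2] -> [0, 2, 32, 2]  score +0 (running 0)
col 1: [4, 16, 32, 0] -> [0, 4, 16, 32]  score +0 (running 0)
col 2: [64, 16, 4, 0] -> [0, 64, 16, 4]  score +0 (running 0)
col 3: [2, 0, 16, 16] -> [0, 0, 2, 32]  score +32 (running 32)
Board after move:
 0  0  0  0
 2  4 64  0
32 16 16  2
 2 32  4 32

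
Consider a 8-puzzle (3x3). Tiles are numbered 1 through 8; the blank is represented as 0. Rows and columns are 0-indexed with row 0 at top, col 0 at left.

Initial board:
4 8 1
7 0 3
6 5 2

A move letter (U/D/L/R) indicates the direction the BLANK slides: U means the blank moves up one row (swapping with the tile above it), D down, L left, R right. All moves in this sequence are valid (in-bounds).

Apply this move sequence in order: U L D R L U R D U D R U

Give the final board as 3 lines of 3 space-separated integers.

After move 1 (U):
4 0 1
7 8 3
6 5 2

After move 2 (L):
0 4 1
7 8 3
6 5 2

After move 3 (D):
7 4 1
0 8 3
6 5 2

After move 4 (R):
7 4 1
8 0 3
6 5 2

After move 5 (L):
7 4 1
0 8 3
6 5 2

After move 6 (U):
0 4 1
7 8 3
6 5 2

After move 7 (R):
4 0 1
7 8 3
6 5 2

After move 8 (D):
4 8 1
7 0 3
6 5 2

After move 9 (U):
4 0 1
7 8 3
6 5 2

After move 10 (D):
4 8 1
7 0 3
6 5 2

After move 11 (R):
4 8 1
7 3 0
6 5 2

After move 12 (U):
4 8 0
7 3 1
6 5 2

Answer: 4 8 0
7 3 1
6 5 2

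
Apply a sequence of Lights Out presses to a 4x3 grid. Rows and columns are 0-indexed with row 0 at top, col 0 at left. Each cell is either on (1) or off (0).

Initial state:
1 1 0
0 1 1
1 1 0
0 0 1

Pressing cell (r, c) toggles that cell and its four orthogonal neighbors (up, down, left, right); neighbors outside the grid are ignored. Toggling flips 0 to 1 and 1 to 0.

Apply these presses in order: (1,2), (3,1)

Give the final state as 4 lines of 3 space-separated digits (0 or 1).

After press 1 at (1,2):
1 1 1
0 0 0
1 1 1
0 0 1

After press 2 at (3,1):
1 1 1
0 0 0
1 0 1
1 1 0

Answer: 1 1 1
0 0 0
1 0 1
1 1 0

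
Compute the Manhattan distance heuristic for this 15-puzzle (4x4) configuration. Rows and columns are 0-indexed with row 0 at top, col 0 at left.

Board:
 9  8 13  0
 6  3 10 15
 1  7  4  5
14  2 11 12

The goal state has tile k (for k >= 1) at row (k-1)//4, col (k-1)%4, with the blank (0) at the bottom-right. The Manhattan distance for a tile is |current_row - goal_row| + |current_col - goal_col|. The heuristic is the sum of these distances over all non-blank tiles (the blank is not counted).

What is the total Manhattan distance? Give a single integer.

Tile 9: at (0,0), goal (2,0), distance |0-2|+|0-0| = 2
Tile 8: at (0,1), goal (1,3), distance |0-1|+|1-3| = 3
Tile 13: at (0,2), goal (3,0), distance |0-3|+|2-0| = 5
Tile 6: at (1,0), goal (1,1), distance |1-1|+|0-1| = 1
Tile 3: at (1,1), goal (0,2), distance |1-0|+|1-2| = 2
Tile 10: at (1,2), goal (2,1), distance |1-2|+|2-1| = 2
Tile 15: at (1,3), goal (3,2), distance |1-3|+|3-2| = 3
Tile 1: at (2,0), goal (0,0), distance |2-0|+|0-0| = 2
Tile 7: at (2,1), goal (1,2), distance |2-1|+|1-2| = 2
Tile 4: at (2,2), goal (0,3), distance |2-0|+|2-3| = 3
Tile 5: at (2,3), goal (1,0), distance |2-1|+|3-0| = 4
Tile 14: at (3,0), goal (3,1), distance |3-3|+|0-1| = 1
Tile 2: at (3,1), goal (0,1), distance |3-0|+|1-1| = 3
Tile 11: at (3,2), goal (2,2), distance |3-2|+|2-2| = 1
Tile 12: at (3,3), goal (2,3), distance |3-2|+|3-3| = 1
Sum: 2 + 3 + 5 + 1 + 2 + 2 + 3 + 2 + 2 + 3 + 4 + 1 + 3 + 1 + 1 = 35

Answer: 35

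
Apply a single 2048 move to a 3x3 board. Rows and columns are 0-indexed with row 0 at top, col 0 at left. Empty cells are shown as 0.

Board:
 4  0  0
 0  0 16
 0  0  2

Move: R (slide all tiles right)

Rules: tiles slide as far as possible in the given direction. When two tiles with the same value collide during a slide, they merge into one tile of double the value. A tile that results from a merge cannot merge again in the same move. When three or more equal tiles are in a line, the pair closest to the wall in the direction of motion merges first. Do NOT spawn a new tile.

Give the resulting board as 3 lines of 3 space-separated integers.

Answer:  0  0  4
 0  0 16
 0  0  2

Derivation:
Slide right:
row 0: [4, 0, 0] -> [0, 0, 4]
row 1: [0, 0, 16] -> [0, 0, 16]
row 2: [0, 0, 2] -> [0, 0, 2]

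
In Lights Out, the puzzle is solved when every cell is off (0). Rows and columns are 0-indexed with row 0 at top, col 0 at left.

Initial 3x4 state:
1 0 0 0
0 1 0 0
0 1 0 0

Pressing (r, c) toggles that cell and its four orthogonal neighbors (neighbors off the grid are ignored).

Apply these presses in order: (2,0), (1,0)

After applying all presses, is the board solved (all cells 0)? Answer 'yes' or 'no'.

After press 1 at (2,0):
1 0 0 0
1 1 0 0
1 0 0 0

After press 2 at (1,0):
0 0 0 0
0 0 0 0
0 0 0 0

Lights still on: 0

Answer: yes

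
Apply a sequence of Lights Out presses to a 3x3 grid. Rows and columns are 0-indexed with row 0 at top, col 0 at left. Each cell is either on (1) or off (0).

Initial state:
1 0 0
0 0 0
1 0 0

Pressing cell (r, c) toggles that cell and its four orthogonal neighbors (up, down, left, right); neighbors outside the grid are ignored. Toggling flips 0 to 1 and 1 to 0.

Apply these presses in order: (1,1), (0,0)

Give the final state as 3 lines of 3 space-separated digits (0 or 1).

Answer: 0 0 0
0 1 1
1 1 0

Derivation:
After press 1 at (1,1):
1 1 0
1 1 1
1 1 0

After press 2 at (0,0):
0 0 0
0 1 1
1 1 0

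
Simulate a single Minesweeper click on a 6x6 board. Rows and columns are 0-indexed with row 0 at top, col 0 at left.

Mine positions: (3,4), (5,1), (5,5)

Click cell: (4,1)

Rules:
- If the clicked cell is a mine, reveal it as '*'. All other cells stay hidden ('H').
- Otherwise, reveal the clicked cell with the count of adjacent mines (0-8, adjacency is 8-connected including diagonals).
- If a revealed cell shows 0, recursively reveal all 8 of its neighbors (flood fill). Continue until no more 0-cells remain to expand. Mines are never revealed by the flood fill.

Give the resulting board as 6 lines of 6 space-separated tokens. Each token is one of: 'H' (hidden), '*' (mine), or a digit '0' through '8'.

H H H H H H
H H H H H H
H H H H H H
H H H H H H
H 1 H H H H
H H H H H H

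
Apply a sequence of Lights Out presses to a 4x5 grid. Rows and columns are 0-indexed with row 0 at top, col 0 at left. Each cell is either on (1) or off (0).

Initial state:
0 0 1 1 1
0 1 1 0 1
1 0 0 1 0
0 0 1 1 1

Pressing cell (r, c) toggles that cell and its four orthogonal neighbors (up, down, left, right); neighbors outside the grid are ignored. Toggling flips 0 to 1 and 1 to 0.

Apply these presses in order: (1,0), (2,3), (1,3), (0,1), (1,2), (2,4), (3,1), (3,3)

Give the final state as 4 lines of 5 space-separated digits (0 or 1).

After press 1 at (1,0):
1 0 1 1 1
1 0 1 0 1
0 0 0 1 0
0 0 1 1 1

After press 2 at (2,3):
1 0 1 1 1
1 0 1 1 1
0 0 1 0 1
0 0 1 0 1

After press 3 at (1,3):
1 0 1 0 1
1 0 0 0 0
0 0 1 1 1
0 0 1 0 1

After press 4 at (0,1):
0 1 0 0 1
1 1 0 0 0
0 0 1 1 1
0 0 1 0 1

After press 5 at (1,2):
0 1 1 0 1
1 0 1 1 0
0 0 0 1 1
0 0 1 0 1

After press 6 at (2,4):
0 1 1 0 1
1 0 1 1 1
0 0 0 0 0
0 0 1 0 0

After press 7 at (3,1):
0 1 1 0 1
1 0 1 1 1
0 1 0 0 0
1 1 0 0 0

After press 8 at (3,3):
0 1 1 0 1
1 0 1 1 1
0 1 0 1 0
1 1 1 1 1

Answer: 0 1 1 0 1
1 0 1 1 1
0 1 0 1 0
1 1 1 1 1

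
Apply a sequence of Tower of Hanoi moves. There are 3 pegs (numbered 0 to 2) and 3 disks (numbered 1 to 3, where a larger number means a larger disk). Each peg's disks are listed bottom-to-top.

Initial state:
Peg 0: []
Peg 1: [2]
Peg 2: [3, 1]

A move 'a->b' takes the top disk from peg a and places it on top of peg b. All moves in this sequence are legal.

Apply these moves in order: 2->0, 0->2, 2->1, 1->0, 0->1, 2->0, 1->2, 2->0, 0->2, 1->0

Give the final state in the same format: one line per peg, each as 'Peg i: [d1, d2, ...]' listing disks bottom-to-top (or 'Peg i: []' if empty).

Answer: Peg 0: [3, 2]
Peg 1: []
Peg 2: [1]

Derivation:
After move 1 (2->0):
Peg 0: [1]
Peg 1: [2]
Peg 2: [3]

After move 2 (0->2):
Peg 0: []
Peg 1: [2]
Peg 2: [3, 1]

After move 3 (2->1):
Peg 0: []
Peg 1: [2, 1]
Peg 2: [3]

After move 4 (1->0):
Peg 0: [1]
Peg 1: [2]
Peg 2: [3]

After move 5 (0->1):
Peg 0: []
Peg 1: [2, 1]
Peg 2: [3]

After move 6 (2->0):
Peg 0: [3]
Peg 1: [2, 1]
Peg 2: []

After move 7 (1->2):
Peg 0: [3]
Peg 1: [2]
Peg 2: [1]

After move 8 (2->0):
Peg 0: [3, 1]
Peg 1: [2]
Peg 2: []

After move 9 (0->2):
Peg 0: [3]
Peg 1: [2]
Peg 2: [1]

After move 10 (1->0):
Peg 0: [3, 2]
Peg 1: []
Peg 2: [1]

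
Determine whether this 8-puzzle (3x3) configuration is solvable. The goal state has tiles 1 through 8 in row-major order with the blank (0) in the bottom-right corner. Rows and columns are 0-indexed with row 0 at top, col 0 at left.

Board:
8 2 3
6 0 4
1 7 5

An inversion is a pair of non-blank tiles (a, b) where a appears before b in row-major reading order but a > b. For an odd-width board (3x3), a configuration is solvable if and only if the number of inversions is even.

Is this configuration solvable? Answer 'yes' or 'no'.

Answer: yes

Derivation:
Inversions (pairs i<j in row-major order where tile[i] > tile[j] > 0): 14
14 is even, so the puzzle is solvable.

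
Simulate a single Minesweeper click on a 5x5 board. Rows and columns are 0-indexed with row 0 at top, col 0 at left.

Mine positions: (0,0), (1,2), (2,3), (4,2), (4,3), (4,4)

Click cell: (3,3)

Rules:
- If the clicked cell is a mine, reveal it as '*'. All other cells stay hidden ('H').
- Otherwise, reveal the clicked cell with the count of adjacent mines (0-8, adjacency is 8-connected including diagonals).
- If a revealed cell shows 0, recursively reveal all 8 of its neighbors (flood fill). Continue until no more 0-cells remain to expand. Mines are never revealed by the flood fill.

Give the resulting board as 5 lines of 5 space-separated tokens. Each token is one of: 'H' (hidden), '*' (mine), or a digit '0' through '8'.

H H H H H
H H H H H
H H H H H
H H H 4 H
H H H H H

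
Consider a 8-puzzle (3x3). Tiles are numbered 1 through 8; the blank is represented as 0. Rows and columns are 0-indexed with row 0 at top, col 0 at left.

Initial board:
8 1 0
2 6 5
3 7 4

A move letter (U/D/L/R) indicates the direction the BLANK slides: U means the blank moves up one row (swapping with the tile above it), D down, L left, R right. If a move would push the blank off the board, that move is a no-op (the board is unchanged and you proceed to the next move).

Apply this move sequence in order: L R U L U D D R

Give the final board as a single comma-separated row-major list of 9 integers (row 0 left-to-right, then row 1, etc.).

Answer: 8, 6, 1, 2, 7, 5, 3, 4, 0

Derivation:
After move 1 (L):
8 0 1
2 6 5
3 7 4

After move 2 (R):
8 1 0
2 6 5
3 7 4

After move 3 (U):
8 1 0
2 6 5
3 7 4

After move 4 (L):
8 0 1
2 6 5
3 7 4

After move 5 (U):
8 0 1
2 6 5
3 7 4

After move 6 (D):
8 6 1
2 0 5
3 7 4

After move 7 (D):
8 6 1
2 7 5
3 0 4

After move 8 (R):
8 6 1
2 7 5
3 4 0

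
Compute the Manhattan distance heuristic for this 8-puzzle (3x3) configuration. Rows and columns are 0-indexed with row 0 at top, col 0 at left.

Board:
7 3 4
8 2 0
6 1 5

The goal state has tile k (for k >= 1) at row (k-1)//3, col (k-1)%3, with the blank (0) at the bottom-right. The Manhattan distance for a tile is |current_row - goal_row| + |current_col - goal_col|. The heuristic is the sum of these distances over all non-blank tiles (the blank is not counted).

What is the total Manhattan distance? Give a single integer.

Tile 7: at (0,0), goal (2,0), distance |0-2|+|0-0| = 2
Tile 3: at (0,1), goal (0,2), distance |0-0|+|1-2| = 1
Tile 4: at (0,2), goal (1,0), distance |0-1|+|2-0| = 3
Tile 8: at (1,0), goal (2,1), distance |1-2|+|0-1| = 2
Tile 2: at (1,1), goal (0,1), distance |1-0|+|1-1| = 1
Tile 6: at (2,0), goal (1,2), distance |2-1|+|0-2| = 3
Tile 1: at (2,1), goal (0,0), distance |2-0|+|1-0| = 3
Tile 5: at (2,2), goal (1,1), distance |2-1|+|2-1| = 2
Sum: 2 + 1 + 3 + 2 + 1 + 3 + 3 + 2 = 17

Answer: 17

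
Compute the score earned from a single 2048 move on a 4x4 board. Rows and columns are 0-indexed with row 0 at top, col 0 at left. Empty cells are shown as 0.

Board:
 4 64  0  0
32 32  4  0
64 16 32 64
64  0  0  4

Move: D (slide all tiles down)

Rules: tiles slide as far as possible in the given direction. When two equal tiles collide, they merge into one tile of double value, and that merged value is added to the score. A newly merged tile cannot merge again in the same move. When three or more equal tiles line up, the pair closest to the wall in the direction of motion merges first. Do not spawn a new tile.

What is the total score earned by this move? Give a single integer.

Slide down:
col 0: [4, 32, 64, 64] -> [0, 4, 32, 128]  score +128 (running 128)
col 1: [64, 32, 16, 0] -> [0, 64, 32, 16]  score +0 (running 128)
col 2: [0, 4, 32, 0] -> [0, 0, 4, 32]  score +0 (running 128)
col 3: [0, 0, 64, 4] -> [0, 0, 64, 4]  score +0 (running 128)
Board after move:
  0   0   0   0
  4  64   0   0
 32  32   4  64
128  16  32   4

Answer: 128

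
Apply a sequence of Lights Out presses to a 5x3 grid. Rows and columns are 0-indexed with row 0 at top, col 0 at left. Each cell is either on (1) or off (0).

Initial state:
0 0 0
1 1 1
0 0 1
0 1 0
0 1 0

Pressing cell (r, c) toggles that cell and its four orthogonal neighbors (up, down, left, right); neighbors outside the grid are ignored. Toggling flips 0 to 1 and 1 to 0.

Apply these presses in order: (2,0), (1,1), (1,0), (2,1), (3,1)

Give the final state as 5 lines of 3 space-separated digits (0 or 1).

After press 1 at (2,0):
0 0 0
0 1 1
1 1 1
1 1 0
0 1 0

After press 2 at (1,1):
0 1 0
1 0 0
1 0 1
1 1 0
0 1 0

After press 3 at (1,0):
1 1 0
0 1 0
0 0 1
1 1 0
0 1 0

After press 4 at (2,1):
1 1 0
0 0 0
1 1 0
1 0 0
0 1 0

After press 5 at (3,1):
1 1 0
0 0 0
1 0 0
0 1 1
0 0 0

Answer: 1 1 0
0 0 0
1 0 0
0 1 1
0 0 0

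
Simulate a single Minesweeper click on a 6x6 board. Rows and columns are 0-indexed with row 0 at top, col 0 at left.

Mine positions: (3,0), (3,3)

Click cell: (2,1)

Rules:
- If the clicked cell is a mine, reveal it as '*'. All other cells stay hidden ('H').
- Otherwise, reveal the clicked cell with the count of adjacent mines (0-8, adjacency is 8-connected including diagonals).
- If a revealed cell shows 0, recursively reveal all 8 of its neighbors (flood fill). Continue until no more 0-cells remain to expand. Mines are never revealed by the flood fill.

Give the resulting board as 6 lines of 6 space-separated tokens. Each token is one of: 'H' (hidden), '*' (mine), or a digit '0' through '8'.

H H H H H H
H H H H H H
H 1 H H H H
H H H H H H
H H H H H H
H H H H H H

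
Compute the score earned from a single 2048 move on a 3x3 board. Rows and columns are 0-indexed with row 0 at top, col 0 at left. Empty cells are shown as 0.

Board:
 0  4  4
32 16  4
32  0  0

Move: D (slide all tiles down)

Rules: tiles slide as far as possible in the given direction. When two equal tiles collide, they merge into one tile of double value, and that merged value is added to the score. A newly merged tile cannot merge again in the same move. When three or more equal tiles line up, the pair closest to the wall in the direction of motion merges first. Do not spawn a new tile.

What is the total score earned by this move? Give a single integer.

Slide down:
col 0: [0, 32, 32] -> [0, 0, 64]  score +64 (running 64)
col 1: [4, 16, 0] -> [0, 4, 16]  score +0 (running 64)
col 2: [4, 4, 0] -> [0, 0, 8]  score +8 (running 72)
Board after move:
 0  0  0
 0  4  0
64 16  8

Answer: 72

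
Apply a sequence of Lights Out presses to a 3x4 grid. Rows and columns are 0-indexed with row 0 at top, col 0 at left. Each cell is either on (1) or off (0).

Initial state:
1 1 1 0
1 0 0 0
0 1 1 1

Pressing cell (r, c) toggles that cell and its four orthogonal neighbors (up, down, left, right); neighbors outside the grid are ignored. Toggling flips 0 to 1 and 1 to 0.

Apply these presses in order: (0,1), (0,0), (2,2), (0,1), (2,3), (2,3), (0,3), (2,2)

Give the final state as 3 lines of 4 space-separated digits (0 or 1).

After press 1 at (0,1):
0 0 0 0
1 1 0 0
0 1 1 1

After press 2 at (0,0):
1 1 0 0
0 1 0 0
0 1 1 1

After press 3 at (2,2):
1 1 0 0
0 1 1 0
0 0 0 0

After press 4 at (0,1):
0 0 1 0
0 0 1 0
0 0 0 0

After press 5 at (2,3):
0 0 1 0
0 0 1 1
0 0 1 1

After press 6 at (2,3):
0 0 1 0
0 0 1 0
0 0 0 0

After press 7 at (0,3):
0 0 0 1
0 0 1 1
0 0 0 0

After press 8 at (2,2):
0 0 0 1
0 0 0 1
0 1 1 1

Answer: 0 0 0 1
0 0 0 1
0 1 1 1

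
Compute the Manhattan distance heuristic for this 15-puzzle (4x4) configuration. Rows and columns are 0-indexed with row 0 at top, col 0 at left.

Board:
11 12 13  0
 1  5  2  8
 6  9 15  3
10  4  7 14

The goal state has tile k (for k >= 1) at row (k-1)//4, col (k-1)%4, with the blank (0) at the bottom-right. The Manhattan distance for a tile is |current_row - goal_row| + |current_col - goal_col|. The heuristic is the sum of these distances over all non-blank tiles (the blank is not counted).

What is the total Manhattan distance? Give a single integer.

Answer: 35

Derivation:
Tile 11: (0,0)->(2,2) = 4
Tile 12: (0,1)->(2,3) = 4
Tile 13: (0,2)->(3,0) = 5
Tile 1: (1,0)->(0,0) = 1
Tile 5: (1,1)->(1,0) = 1
Tile 2: (1,2)->(0,1) = 2
Tile 8: (1,3)->(1,3) = 0
Tile 6: (2,0)->(1,1) = 2
Tile 9: (2,1)->(2,0) = 1
Tile 15: (2,2)->(3,2) = 1
Tile 3: (2,3)->(0,2) = 3
Tile 10: (3,0)->(2,1) = 2
Tile 4: (3,1)->(0,3) = 5
Tile 7: (3,2)->(1,2) = 2
Tile 14: (3,3)->(3,1) = 2
Sum: 4 + 4 + 5 + 1 + 1 + 2 + 0 + 2 + 1 + 1 + 3 + 2 + 5 + 2 + 2 = 35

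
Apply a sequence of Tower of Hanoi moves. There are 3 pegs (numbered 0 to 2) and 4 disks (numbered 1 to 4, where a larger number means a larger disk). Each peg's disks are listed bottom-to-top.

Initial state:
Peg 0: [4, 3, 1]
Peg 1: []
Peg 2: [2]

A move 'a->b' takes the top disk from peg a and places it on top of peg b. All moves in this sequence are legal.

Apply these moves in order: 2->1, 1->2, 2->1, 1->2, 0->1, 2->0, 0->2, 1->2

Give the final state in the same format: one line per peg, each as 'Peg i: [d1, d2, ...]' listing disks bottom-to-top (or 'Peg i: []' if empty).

After move 1 (2->1):
Peg 0: [4, 3, 1]
Peg 1: [2]
Peg 2: []

After move 2 (1->2):
Peg 0: [4, 3, 1]
Peg 1: []
Peg 2: [2]

After move 3 (2->1):
Peg 0: [4, 3, 1]
Peg 1: [2]
Peg 2: []

After move 4 (1->2):
Peg 0: [4, 3, 1]
Peg 1: []
Peg 2: [2]

After move 5 (0->1):
Peg 0: [4, 3]
Peg 1: [1]
Peg 2: [2]

After move 6 (2->0):
Peg 0: [4, 3, 2]
Peg 1: [1]
Peg 2: []

After move 7 (0->2):
Peg 0: [4, 3]
Peg 1: [1]
Peg 2: [2]

After move 8 (1->2):
Peg 0: [4, 3]
Peg 1: []
Peg 2: [2, 1]

Answer: Peg 0: [4, 3]
Peg 1: []
Peg 2: [2, 1]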